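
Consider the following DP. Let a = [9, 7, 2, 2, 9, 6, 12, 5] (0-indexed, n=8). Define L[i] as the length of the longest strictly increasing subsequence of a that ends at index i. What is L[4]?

   i    0    1    2    3    4    5    6    7
a[i]    9    7    2    2    9    6   12    5
L[i]    1    1    1    1    2    2    3    2

2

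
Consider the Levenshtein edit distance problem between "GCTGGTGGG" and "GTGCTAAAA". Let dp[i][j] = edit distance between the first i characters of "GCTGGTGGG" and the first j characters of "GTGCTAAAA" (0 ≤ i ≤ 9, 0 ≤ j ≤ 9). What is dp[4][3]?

1

   ''  G  T  G  C  T  A  A  A  A
''  0  1  2  3  4  5  6  7  8  9
 G  1  0  1  2  3  4  5  6  7  8
 C  2  1  1  2  2  3  4  5  6  7
 T  3  2  1  2  3  2  3  4  5  6
 G  4  3  2  1  2  3  3  4  5  6
 G  5  4  3  2  2  3  4  4  5  6
 T  6  5  4  3  3  2  3  4  5  6
 G  7  6  5  4  4  3  3  4  5  6
 G  8  7  6  5  5  4  4  4  5  6
 G  9  8  7  6  6  5  5  5  5  6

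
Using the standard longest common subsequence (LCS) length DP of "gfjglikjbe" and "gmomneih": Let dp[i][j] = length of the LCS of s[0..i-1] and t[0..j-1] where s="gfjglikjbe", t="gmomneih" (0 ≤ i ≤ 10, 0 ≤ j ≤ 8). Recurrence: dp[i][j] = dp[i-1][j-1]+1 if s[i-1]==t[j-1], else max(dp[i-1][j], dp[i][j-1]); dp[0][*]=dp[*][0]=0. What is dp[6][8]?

2

   ''  g  m  o  m  n  e  i  h
''  0  0  0  0  0  0  0  0  0
 g  0  1  1  1  1  1  1  1  1
 f  0  1  1  1  1  1  1  1  1
 j  0  1  1  1  1  1  1  1  1
 g  0  1  1  1  1  1  1  1  1
 l  0  1  1  1  1  1  1  1  1
 i  0  1  1  1  1  1  1  2  2
 k  0  1  1  1  1  1  1  2  2
 j  0  1  1  1  1  1  1  2  2
 b  0  1  1  1  1  1  1  2  2
 e  0  1  1  1  1  1  2  2  2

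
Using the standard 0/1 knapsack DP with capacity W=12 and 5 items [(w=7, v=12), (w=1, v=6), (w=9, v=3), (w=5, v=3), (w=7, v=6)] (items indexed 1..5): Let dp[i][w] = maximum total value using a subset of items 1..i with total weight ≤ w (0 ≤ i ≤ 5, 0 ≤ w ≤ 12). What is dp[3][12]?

18

i\w   0   1   2   3   4   5   6   7   8   9  10  11  12
  0   0   0   0   0   0   0   0   0   0   0   0   0   0
  1   0   0   0   0   0   0   0  12  12  12  12  12  12
  2   0   6   6   6   6   6   6  12  18  18  18  18  18
  3   0   6   6   6   6   6   6  12  18  18  18  18  18
  4   0   6   6   6   6   6   9  12  18  18  18  18  18
  5   0   6   6   6   6   6   9  12  18  18  18  18  18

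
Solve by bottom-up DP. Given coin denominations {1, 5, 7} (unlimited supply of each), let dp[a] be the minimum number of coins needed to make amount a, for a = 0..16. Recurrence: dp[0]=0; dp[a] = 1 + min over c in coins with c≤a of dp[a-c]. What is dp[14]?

 a  0  1  2  3  4  5  6  7  8  9 10 11 12 13 14 15 16
dp  0  1  2  3  4  1  2  1  2  3  2  3  2  3  2  3  4

2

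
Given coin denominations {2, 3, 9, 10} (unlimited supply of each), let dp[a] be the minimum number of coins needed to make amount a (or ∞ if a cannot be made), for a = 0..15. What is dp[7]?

 a  0  1  2  3  4  5  6  7  8  9 10 11 12 13 14 15
dp  0  -  1  1  2  2  2  3  3  1  1  2  2  2  3  3
(- denotes ∞ / unreachable)

3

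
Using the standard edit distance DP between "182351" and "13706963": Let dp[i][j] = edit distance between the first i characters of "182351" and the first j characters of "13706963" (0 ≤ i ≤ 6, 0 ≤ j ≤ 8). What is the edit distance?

   ''  1  3  7  0  6  9  6  3
''  0  1  2  3  4  5  6  7  8
 1  1  0  1  2  3  4  5  6  7
 8  2  1  1  2  3  4  5  6  7
 2  3  2  2  2  3  4  5  6  7
 3  4  3  2  3  3  4  5  6  6
 5  5  4  3  3  4  4  5  6  7
 1  6  5  4  4  4  5  5  6  7

7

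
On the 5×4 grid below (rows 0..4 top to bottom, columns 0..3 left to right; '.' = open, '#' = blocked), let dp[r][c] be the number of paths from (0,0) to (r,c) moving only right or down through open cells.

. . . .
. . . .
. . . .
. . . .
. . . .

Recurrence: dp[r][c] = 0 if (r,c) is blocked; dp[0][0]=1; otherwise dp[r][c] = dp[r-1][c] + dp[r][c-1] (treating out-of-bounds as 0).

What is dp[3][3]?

20

r\c   0   1   2   3
  0   1   1   1   1
  1   1   2   3   4
  2   1   3   6  10
  3   1   4  10  20
  4   1   5  15  35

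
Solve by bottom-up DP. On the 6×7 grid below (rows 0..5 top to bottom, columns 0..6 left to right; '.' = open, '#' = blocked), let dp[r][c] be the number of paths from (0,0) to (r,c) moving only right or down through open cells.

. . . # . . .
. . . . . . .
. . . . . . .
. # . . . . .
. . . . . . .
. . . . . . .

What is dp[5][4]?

r\c   0   1   2   3   4   5   6
  0   1   1   1   0   0   0   0
  1   1   2   3   3   3   3   3
  2   1   3   6   9  12  15  18
  3   1   0   6  15  27  42  60
  4   1   1   7  22  49  91 151
  5   1   2   9  31  80 171 322

80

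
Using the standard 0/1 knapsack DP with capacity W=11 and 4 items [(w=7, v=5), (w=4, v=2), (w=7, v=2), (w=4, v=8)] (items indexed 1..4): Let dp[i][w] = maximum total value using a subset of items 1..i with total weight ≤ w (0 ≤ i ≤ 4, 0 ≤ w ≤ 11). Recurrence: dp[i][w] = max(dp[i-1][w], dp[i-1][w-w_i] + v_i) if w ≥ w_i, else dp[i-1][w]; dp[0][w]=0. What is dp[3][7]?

5

i\w   0   1   2   3   4   5   6   7   8   9  10  11
  0   0   0   0   0   0   0   0   0   0   0   0   0
  1   0   0   0   0   0   0   0   5   5   5   5   5
  2   0   0   0   0   2   2   2   5   5   5   5   7
  3   0   0   0   0   2   2   2   5   5   5   5   7
  4   0   0   0   0   8   8   8   8  10  10  10  13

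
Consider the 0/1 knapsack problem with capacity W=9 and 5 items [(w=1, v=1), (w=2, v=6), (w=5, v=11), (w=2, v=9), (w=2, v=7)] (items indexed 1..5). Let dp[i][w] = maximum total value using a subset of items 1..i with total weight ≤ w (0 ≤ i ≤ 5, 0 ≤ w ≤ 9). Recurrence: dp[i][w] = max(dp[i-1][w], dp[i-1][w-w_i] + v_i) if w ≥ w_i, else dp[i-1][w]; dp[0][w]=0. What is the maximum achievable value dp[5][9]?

i\w   0   1   2   3   4   5   6   7   8   9
  0   0   0   0   0   0   0   0   0   0   0
  1   0   1   1   1   1   1   1   1   1   1
  2   0   1   6   7   7   7   7   7   7   7
  3   0   1   6   7   7  11  12  17  18  18
  4   0   1   9  10  15  16  16  20  21  26
  5   0   1   9  10  16  17  22  23  23  27

27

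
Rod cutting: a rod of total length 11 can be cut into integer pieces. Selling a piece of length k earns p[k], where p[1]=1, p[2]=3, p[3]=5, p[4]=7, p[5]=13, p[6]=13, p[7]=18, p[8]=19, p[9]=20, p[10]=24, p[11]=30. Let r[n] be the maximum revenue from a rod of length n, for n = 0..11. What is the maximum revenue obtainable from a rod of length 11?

30

   n    0    1    2    3    4    5    6    7    8    9   10   11
r[n]    0    1    3    5    7   13   14   18   19   21   26   30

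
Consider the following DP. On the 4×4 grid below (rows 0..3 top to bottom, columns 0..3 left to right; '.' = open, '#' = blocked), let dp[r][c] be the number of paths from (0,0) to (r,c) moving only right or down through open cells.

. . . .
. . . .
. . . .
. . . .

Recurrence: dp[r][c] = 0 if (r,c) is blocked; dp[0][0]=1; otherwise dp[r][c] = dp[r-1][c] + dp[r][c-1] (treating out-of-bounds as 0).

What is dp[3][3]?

r\c   0   1   2   3
  0   1   1   1   1
  1   1   2   3   4
  2   1   3   6  10
  3   1   4  10  20

20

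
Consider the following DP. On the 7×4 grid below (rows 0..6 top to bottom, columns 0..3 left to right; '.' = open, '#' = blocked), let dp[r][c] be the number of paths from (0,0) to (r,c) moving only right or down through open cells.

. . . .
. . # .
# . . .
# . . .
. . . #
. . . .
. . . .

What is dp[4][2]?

r\c   0   1   2   3
  0   1   1   1   1
  1   1   2   0   1
  2   0   2   2   3
  3   0   2   4   7
  4   0   2   6   0
  5   0   2   8   8
  6   0   2  10  18

6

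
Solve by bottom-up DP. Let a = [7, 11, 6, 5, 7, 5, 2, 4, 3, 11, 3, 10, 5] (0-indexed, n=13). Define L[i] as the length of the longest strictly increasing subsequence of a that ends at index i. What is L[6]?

1

   i    0    1    2    3    4    5    6    7    8    9   10   11   12
a[i]    7   11    6    5    7    5    2    4    3   11    3   10    5
L[i]    1    2    1    1    2    1    1    2    2    3    2    3    3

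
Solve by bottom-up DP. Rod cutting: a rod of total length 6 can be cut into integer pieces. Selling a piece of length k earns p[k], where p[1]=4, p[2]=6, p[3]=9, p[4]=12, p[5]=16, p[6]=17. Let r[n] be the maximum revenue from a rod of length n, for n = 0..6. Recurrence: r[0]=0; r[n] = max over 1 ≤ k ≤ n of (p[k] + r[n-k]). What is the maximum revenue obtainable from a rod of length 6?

24

   n    0    1    2    3    4    5    6
r[n]    0    4    8   12   16   20   24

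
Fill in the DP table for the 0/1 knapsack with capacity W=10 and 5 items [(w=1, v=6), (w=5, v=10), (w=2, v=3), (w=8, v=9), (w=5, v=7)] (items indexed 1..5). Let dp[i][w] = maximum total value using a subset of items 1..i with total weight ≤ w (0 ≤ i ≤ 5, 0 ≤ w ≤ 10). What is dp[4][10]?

i\w   0   1   2   3   4   5   6   7   8   9  10
  0   0   0   0   0   0   0   0   0   0   0   0
  1   0   6   6   6   6   6   6   6   6   6   6
  2   0   6   6   6   6  10  16  16  16  16  16
  3   0   6   6   9   9  10  16  16  19  19  19
  4   0   6   6   9   9  10  16  16  19  19  19
  5   0   6   6   9   9  10  16  16  19  19  19

19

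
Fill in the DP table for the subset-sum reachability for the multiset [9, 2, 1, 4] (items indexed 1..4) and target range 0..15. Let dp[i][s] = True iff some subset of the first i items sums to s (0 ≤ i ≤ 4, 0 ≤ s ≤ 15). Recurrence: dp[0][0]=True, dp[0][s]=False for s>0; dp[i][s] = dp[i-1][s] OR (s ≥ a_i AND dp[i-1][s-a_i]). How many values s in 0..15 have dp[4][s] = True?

15

i\s   0   1   2   3   4   5   6   7   8   9  10  11  12  13  14  15
  0   T   F   F   F   F   F   F   F   F   F   F   F   F   F   F   F
  1   T   F   F   F   F   F   F   F   F   T   F   F   F   F   F   F
  2   T   F   T   F   F   F   F   F   F   T   F   T   F   F   F   F
  3   T   T   T   T   F   F   F   F   F   T   T   T   T   F   F   F
  4   T   T   T   T   T   T   T   T   F   T   T   T   T   T   T   T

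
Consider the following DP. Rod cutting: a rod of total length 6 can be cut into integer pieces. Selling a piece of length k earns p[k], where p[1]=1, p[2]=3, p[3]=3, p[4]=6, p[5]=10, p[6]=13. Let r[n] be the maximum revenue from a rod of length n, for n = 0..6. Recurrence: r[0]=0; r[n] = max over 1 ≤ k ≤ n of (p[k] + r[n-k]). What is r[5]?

   n    0    1    2    3    4    5    6
r[n]    0    1    3    4    6   10   13

10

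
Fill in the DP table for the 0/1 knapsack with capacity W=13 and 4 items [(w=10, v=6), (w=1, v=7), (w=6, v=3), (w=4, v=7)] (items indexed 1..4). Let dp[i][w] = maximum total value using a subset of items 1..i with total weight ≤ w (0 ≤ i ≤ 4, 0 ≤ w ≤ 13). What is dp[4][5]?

14

i\w   0   1   2   3   4   5   6   7   8   9  10  11  12  13
  0   0   0   0   0   0   0   0   0   0   0   0   0   0   0
  1   0   0   0   0   0   0   0   0   0   0   6   6   6   6
  2   0   7   7   7   7   7   7   7   7   7   7  13  13  13
  3   0   7   7   7   7   7   7  10  10  10  10  13  13  13
  4   0   7   7   7   7  14  14  14  14  14  14  17  17  17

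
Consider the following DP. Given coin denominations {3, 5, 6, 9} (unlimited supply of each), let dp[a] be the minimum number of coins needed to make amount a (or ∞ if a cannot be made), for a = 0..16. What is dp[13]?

3

 a  0  1  2  3  4  5  6  7  8  9 10 11 12 13 14 15 16
dp  0  -  -  1  -  1  1  -  2  1  2  2  2  3  2  2  3
(- denotes ∞ / unreachable)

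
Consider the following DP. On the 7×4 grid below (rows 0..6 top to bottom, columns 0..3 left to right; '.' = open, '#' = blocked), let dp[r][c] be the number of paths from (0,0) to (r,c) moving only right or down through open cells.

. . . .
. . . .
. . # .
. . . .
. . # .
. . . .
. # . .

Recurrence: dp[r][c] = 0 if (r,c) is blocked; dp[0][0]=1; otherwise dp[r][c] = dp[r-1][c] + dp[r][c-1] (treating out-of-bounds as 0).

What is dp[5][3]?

14

r\c   0   1   2   3
  0   1   1   1   1
  1   1   2   3   4
  2   1   3   0   4
  3   1   4   4   8
  4   1   5   0   8
  5   1   6   6  14
  6   1   0   6  20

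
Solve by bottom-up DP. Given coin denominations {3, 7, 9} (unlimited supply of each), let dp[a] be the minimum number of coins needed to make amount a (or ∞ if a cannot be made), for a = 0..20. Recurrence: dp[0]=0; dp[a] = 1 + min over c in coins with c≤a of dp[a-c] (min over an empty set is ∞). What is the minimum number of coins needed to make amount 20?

 a  0  1  2  3  4  5  6  7  8  9 10 11 12 13 14 15 16 17 18 19 20
dp  0  -  -  1  -  -  2  1  -  1  2  -  2  3  2  3  2  3  2  3  4
(- denotes ∞ / unreachable)

4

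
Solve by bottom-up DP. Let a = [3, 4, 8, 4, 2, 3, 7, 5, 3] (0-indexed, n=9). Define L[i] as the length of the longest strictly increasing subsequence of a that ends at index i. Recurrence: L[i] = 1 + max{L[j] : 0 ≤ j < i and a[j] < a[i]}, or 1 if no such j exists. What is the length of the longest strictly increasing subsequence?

   i    0    1    2    3    4    5    6    7    8
a[i]    3    4    8    4    2    3    7    5    3
L[i]    1    2    3    2    1    2    3    3    2

3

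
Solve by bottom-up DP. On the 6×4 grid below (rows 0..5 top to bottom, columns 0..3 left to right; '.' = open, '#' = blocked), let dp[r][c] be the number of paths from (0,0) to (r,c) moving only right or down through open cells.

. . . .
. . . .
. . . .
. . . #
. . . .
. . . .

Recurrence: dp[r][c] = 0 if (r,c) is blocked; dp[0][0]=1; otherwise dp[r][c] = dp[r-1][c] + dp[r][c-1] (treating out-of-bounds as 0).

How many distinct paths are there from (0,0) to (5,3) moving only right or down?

36

r\c   0   1   2   3
  0   1   1   1   1
  1   1   2   3   4
  2   1   3   6  10
  3   1   4  10   0
  4   1   5  15  15
  5   1   6  21  36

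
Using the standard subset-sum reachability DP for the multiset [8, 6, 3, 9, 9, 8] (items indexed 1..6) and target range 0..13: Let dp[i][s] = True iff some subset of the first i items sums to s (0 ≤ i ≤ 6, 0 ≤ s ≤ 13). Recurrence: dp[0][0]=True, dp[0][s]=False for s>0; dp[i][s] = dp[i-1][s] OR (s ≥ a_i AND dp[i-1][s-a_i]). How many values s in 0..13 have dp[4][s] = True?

i\s   0   1   2   3   4   5   6   7   8   9  10  11  12  13
  0   T   F   F   F   F   F   F   F   F   F   F   F   F   F
  1   T   F   F   F   F   F   F   F   T   F   F   F   F   F
  2   T   F   F   F   F   F   T   F   T   F   F   F   F   F
  3   T   F   F   T   F   F   T   F   T   T   F   T   F   F
  4   T   F   F   T   F   F   T   F   T   T   F   T   T   F
  5   T   F   F   T   F   F   T   F   T   T   F   T   T   F
  6   T   F   F   T   F   F   T   F   T   T   F   T   T   F

7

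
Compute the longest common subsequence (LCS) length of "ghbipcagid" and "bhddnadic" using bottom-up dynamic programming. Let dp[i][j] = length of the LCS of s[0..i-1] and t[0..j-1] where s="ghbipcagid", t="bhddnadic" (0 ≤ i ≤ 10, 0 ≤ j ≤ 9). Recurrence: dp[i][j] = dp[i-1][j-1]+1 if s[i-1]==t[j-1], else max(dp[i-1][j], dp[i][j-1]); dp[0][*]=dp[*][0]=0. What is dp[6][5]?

1

   ''  b  h  d  d  n  a  d  i  c
''  0  0  0  0  0  0  0  0  0  0
 g  0  0  0  0  0  0  0  0  0  0
 h  0  0  1  1  1  1  1  1  1  1
 b  0  1  1  1  1  1  1  1  1  1
 i  0  1  1  1  1  1  1  1  2  2
 p  0  1  1  1  1  1  1  1  2  2
 c  0  1  1  1  1  1  1  1  2  3
 a  0  1  1  1  1  1  2  2  2  3
 g  0  1  1  1  1  1  2  2  2  3
 i  0  1  1  1  1  1  2  2  3  3
 d  0  1  1  2  2  2  2  3  3  3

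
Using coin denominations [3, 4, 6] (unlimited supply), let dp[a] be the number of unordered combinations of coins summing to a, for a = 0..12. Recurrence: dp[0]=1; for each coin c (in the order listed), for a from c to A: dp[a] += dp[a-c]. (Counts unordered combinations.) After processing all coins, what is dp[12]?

4

after  coin     0     1     2     3     4     5     6     7     8     9    10    11    12
          3     1     0     0     1     0     0     1     0     0     1     0     0     1
          4     1     0     0     1     1     0     1     1     1     1     1     1     2
          6     1     0     0     1     1     0     2     1     1     2     2     1     4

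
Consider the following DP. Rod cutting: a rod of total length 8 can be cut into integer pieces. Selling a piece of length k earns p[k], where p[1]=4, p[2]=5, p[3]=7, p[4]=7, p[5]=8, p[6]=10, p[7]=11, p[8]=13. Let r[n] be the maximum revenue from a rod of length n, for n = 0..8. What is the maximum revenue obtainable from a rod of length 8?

   n    0    1    2    3    4    5    6    7    8
r[n]    0    4    8   12   16   20   24   28   32

32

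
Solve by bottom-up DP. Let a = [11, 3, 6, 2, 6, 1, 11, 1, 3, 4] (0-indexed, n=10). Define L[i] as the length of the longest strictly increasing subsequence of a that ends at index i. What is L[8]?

2

   i    0    1    2    3    4    5    6    7    8    9
a[i]   11    3    6    2    6    1   11    1    3    4
L[i]    1    1    2    1    2    1    3    1    2    3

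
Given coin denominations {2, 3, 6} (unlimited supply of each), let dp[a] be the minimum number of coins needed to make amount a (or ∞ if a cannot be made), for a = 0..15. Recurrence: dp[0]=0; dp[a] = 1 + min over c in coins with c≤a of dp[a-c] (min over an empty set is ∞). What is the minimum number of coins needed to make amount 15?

3

 a  0  1  2  3  4  5  6  7  8  9 10 11 12 13 14 15
dp  0  -  1  1  2  2  1  3  2  2  3  3  2  4  3  3
(- denotes ∞ / unreachable)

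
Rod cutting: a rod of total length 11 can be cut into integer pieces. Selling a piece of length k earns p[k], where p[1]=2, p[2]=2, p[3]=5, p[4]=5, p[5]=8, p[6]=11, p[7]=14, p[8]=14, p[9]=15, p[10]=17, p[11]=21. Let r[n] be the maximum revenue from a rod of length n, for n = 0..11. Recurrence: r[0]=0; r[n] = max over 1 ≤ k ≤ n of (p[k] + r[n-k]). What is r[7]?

   n    0    1    2    3    4    5    6    7    8    9   10   11
r[n]    0    2    4    6    8   10   12   14   16   18   20   22

14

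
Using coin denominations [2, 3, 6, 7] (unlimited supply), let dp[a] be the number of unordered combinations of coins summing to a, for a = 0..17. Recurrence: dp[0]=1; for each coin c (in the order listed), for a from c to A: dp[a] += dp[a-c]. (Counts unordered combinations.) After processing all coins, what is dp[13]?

after  coin     0     1     2     3     4     5     6     7     8     9    10    11    12    13    14    15    16    17
          2     1     0     1     0     1     0     1     0     1     0     1     0     1     0     1     0     1     0
          3     1     0     1     1     1     1     2     1     2     2     2     2     3     2     3     3     3     3
          6     1     0     1     1     1     1     3     1     3     3     3     3     6     3     6     6     6     6
          7     1     0     1     1     1     1     3     2     3     4     4     4     7     6     8     9    10    10

6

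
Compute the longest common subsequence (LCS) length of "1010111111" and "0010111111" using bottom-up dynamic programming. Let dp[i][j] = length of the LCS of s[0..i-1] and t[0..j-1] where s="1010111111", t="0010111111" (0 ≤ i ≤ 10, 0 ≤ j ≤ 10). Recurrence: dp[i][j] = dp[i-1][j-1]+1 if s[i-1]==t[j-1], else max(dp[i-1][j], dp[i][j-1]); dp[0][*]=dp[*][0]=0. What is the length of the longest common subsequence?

9

   ''  0  0  1  0  1  1  1  1  1  1
''  0  0  0  0  0  0  0  0  0  0  0
 1  0  0  0  1  1  1  1  1  1  1  1
 0  0  1  1  1  2  2  2  2  2  2  2
 1  0  1  1  2  2  3  3  3  3  3  3
 0  0  1  2  2  3  3  3  3  3  3  3
 1  0  1  2  3  3  4  4  4  4  4  4
 1  0  1  2  3  3  4  5  5  5  5  5
 1  0  1  2  3  3  4  5  6  6  6  6
 1  0  1  2  3  3  4  5  6  7  7  7
 1  0  1  2  3  3  4  5  6  7  8  8
 1  0  1  2  3  3  4  5  6  7  8  9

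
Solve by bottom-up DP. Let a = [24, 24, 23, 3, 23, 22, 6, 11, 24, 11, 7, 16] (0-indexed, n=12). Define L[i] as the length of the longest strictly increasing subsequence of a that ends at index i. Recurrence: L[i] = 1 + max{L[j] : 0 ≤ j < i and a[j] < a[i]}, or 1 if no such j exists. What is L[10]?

3

   i    0    1    2    3    4    5    6    7    8    9   10   11
a[i]   24   24   23    3   23   22    6   11   24   11    7   16
L[i]    1    1    1    1    2    2    2    3    4    3    3    4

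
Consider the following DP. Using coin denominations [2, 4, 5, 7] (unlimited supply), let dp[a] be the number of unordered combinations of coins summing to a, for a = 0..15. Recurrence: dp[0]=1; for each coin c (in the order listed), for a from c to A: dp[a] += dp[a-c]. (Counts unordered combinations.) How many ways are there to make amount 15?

7

after  coin     0     1     2     3     4     5     6     7     8     9    10    11    12    13    14    15
          2     1     0     1     0     1     0     1     0     1     0     1     0     1     0     1     0
          4     1     0     1     0     2     0     2     0     3     0     3     0     4     0     4     0
          5     1     0     1     0     2     1     2     1     3     2     4     2     5     3     6     4
          7     1     0     1     0     2     1     2     2     3     3     4     4     6     5     8     7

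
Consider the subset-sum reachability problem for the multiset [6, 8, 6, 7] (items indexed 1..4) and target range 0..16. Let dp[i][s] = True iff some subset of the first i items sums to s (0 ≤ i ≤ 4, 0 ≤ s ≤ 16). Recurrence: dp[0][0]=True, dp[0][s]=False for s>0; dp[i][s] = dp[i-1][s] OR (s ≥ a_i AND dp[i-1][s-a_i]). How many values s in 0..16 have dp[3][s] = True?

5

i\s   0   1   2   3   4   5   6   7   8   9  10  11  12  13  14  15  16
  0   T   F   F   F   F   F   F   F   F   F   F   F   F   F   F   F   F
  1   T   F   F   F   F   F   T   F   F   F   F   F   F   F   F   F   F
  2   T   F   F   F   F   F   T   F   T   F   F   F   F   F   T   F   F
  3   T   F   F   F   F   F   T   F   T   F   F   F   T   F   T   F   F
  4   T   F   F   F   F   F   T   T   T   F   F   F   T   T   T   T   F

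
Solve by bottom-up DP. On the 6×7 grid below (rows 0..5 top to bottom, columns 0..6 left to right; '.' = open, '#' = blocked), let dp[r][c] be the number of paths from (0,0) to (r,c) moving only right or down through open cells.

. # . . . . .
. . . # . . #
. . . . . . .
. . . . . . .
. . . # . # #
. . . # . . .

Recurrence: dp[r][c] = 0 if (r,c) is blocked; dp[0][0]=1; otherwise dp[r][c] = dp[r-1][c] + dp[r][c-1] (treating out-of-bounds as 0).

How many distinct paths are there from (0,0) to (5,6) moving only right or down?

r\c   0   1   2   3   4   5   6
  0   1   0   0   0   0   0   0
  1   1   1   1   0   0   0   0
  2   1   2   3   3   3   3   3
  3   1   3   6   9  12  15  18
  4   1   4  10   0  12   0   0
  5   1   5  15   0  12  12  12

12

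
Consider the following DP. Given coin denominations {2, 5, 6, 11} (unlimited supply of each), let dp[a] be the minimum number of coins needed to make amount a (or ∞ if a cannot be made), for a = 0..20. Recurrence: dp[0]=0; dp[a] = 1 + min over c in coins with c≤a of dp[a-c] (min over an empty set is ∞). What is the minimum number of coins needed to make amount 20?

4

 a  0  1  2  3  4  5  6  7  8  9 10 11 12 13 14 15 16 17 18 19 20
dp  0  -  1  -  2  1  1  2  2  3  2  1  2  2  3  3  2  2  3  3  4
(- denotes ∞ / unreachable)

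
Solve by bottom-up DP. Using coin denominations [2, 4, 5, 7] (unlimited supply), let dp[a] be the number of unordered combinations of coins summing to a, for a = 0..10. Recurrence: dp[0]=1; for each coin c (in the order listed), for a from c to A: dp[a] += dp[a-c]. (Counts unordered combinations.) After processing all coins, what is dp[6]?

after  coin     0     1     2     3     4     5     6     7     8     9    10
          2     1     0     1     0     1     0     1     0     1     0     1
          4     1     0     1     0     2     0     2     0     3     0     3
          5     1     0     1     0     2     1     2     1     3     2     4
          7     1     0     1     0     2     1     2     2     3     3     4

2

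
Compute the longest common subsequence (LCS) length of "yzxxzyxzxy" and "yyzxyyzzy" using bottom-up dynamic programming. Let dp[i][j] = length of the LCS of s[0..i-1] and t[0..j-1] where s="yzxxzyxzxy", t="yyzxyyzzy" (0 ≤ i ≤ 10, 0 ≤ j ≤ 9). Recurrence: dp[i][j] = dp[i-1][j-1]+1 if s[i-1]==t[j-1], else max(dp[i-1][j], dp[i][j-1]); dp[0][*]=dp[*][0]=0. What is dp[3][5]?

3

   ''  y  y  z  x  y  y  z  z  y
''  0  0  0  0  0  0  0  0  0  0
 y  0  1  1  1  1  1  1  1  1  1
 z  0  1  1  2  2  2  2  2  2  2
 x  0  1  1  2  3  3  3  3  3  3
 x  0  1  1  2  3  3  3  3  3  3
 z  0  1  1  2  3  3  3  4  4  4
 y  0  1  2  2  3  4  4  4  4  5
 x  0  1  2  2  3  4  4  4  4  5
 z  0  1  2  3  3  4  4  5  5  5
 x  0  1  2  3  4  4  4  5  5  5
 y  0  1  2  3  4  5  5  5  5  6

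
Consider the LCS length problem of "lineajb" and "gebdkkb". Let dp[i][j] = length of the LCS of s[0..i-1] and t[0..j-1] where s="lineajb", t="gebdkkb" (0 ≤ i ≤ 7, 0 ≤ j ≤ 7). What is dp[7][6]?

2

   ''  g  e  b  d  k  k  b
''  0  0  0  0  0  0  0  0
 l  0  0  0  0  0  0  0  0
 i  0  0  0  0  0  0  0  0
 n  0  0  0  0  0  0  0  0
 e  0  0  1  1  1  1  1  1
 a  0  0  1  1  1  1  1  1
 j  0  0  1  1  1  1  1  1
 b  0  0  1  2  2  2  2  2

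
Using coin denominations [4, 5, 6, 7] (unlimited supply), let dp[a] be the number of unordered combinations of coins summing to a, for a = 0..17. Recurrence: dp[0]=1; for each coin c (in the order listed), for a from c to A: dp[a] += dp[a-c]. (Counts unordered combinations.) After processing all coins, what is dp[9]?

after  coin     0     1     2     3     4     5     6     7     8     9    10    11    12    13    14    15    16    17
          4     1     0     0     0     1     0     0     0     1     0     0     0     1     0     0     0     1     0
          5     1     0     0     0     1     1     0     0     1     1     1     0     1     1     1     1     1     1
          6     1     0     0     0     1     1     1     0     1     1     2     1     2     1     2     2     3     2
          7     1     0     0     0     1     1     1     1     1     1     2     2     3     2     3     3     4     4

1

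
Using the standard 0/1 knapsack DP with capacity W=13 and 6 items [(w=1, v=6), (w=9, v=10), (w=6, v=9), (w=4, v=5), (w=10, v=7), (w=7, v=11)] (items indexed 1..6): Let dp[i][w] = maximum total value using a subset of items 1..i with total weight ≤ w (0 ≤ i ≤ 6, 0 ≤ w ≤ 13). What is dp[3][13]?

16

i\w   0   1   2   3   4   5   6   7   8   9  10  11  12  13
  0   0   0   0   0   0   0   0   0   0   0   0   0   0   0
  1   0   6   6   6   6   6   6   6   6   6   6   6   6   6
  2   0   6   6   6   6   6   6   6   6  10  16  16  16  16
  3   0   6   6   6   6   6   9  15  15  15  16  16  16  16
  4   0   6   6   6   6  11  11  15  15  15  16  20  20  20
  5   0   6   6   6   6  11  11  15  15  15  16  20  20  20
  6   0   6   6   6   6  11  11  15  17  17  17  20  22  22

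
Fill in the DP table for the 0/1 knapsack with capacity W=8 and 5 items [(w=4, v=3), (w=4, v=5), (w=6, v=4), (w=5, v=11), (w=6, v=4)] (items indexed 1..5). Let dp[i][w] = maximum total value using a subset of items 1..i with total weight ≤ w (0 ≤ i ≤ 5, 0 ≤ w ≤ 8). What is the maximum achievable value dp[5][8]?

i\w   0   1   2   3   4   5   6   7   8
  0   0   0   0   0   0   0   0   0   0
  1   0   0   0   0   3   3   3   3   3
  2   0   0   0   0   5   5   5   5   8
  3   0   0   0   0   5   5   5   5   8
  4   0   0   0   0   5  11  11  11  11
  5   0   0   0   0   5  11  11  11  11

11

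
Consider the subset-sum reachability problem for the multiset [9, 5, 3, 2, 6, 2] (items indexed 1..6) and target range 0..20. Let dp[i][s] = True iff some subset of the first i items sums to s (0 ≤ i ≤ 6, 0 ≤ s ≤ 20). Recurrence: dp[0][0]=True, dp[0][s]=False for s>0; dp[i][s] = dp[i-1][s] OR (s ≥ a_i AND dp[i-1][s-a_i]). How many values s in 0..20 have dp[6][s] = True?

i\s   0   1   2   3   4   5   6   7   8   9  10  11  12  13  14  15  16  17  18  19  20
  0   T   F   F   F   F   F   F   F   F   F   F   F   F   F   F   F   F   F   F   F   F
  1   T   F   F   F   F   F   F   F   F   T   F   F   F   F   F   F   F   F   F   F   F
  2   T   F   F   F   F   T   F   F   F   T   F   F   F   F   T   F   F   F   F   F   F
  3   T   F   F   T   F   T   F   F   T   T   F   F   T   F   T   F   F   T   F   F   F
  4   T   F   T   T   F   T   F   T   T   T   T   T   T   F   T   F   T   T   F   T   F
  5   T   F   T   T   F   T   T   T   T   T   T   T   T   T   T   T   T   T   T   T   T
  6   T   F   T   T   T   T   T   T   T   T   T   T   T   T   T   T   T   T   T   T   T

20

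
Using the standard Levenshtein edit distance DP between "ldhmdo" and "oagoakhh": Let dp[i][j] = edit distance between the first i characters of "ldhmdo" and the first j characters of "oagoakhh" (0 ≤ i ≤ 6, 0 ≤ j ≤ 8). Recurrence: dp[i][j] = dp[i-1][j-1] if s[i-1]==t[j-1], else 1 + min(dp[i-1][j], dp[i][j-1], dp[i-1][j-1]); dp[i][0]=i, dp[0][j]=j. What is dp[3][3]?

   ''  o  a  g  o  a  k  h  h
''  0  1  2  3  4  5  6  7  8
 l  1  1  2  3  4  5  6  7  8
 d  2  2  2  3  4  5  6  7  8
 h  3  3  3  3  4  5  6  6  7
 m  4  4  4  4  4  5  6  7  7
 d  5  5  5  5  5  5  6  7  8
 o  6  5  6  6  5  6  6  7  8

3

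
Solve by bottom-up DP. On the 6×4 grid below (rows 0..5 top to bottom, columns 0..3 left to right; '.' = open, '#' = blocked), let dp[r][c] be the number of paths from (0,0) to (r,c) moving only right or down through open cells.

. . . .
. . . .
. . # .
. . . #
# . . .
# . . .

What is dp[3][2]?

r\c   0   1   2   3
  0   1   1   1   1
  1   1   2   3   4
  2   1   3   0   4
  3   1   4   4   0
  4   0   4   8   8
  5   0   4  12  20

4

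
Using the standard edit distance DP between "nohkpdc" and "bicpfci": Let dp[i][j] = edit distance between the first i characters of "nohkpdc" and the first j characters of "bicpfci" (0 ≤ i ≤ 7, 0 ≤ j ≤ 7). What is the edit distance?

6

   ''  b  i  c  p  f  c  i
''  0  1  2  3  4  5  6  7
 n  1  1  2  3  4  5  6  7
 o  2  2  2  3  4  5  6  7
 h  3  3  3  3  4  5  6  7
 k  4  4  4  4  4  5  6  7
 p  5  5  5  5  4  5  6  7
 d  6  6  6  6  5  5  6  7
 c  7  7  7  6  6  6  5  6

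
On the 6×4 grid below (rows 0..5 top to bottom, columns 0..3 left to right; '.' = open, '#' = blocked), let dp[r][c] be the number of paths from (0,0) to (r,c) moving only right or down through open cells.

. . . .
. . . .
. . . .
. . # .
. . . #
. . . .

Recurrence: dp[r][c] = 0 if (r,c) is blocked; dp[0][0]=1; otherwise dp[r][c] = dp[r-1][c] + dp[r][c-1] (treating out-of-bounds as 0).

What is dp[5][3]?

11

r\c   0   1   2   3
  0   1   1   1   1
  1   1   2   3   4
  2   1   3   6  10
  3   1   4   0  10
  4   1   5   5   0
  5   1   6  11  11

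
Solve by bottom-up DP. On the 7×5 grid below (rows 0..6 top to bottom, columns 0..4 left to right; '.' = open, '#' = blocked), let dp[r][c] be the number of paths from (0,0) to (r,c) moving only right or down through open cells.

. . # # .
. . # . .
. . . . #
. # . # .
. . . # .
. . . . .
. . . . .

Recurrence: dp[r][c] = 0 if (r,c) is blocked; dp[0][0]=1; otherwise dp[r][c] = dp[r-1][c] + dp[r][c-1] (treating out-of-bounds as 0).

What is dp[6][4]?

21

r\c   0   1   2   3   4
  0   1   1   0   0   0
  1   1   2   0   0   0
  2   1   3   3   3   0
  3   1   0   3   0   0
  4   1   1   4   0   0
  5   1   2   6   6   6
  6   1   3   9  15  21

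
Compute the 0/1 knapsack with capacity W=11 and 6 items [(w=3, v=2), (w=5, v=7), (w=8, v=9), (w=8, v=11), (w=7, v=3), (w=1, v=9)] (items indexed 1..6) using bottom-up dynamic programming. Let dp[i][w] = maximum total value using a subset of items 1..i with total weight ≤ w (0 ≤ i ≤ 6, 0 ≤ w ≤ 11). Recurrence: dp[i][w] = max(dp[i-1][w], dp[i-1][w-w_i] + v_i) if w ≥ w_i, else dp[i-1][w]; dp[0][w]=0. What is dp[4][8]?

11

i\w   0   1   2   3   4   5   6   7   8   9  10  11
  0   0   0   0   0   0   0   0   0   0   0   0   0
  1   0   0   0   2   2   2   2   2   2   2   2   2
  2   0   0   0   2   2   7   7   7   9   9   9   9
  3   0   0   0   2   2   7   7   7   9   9   9  11
  4   0   0   0   2   2   7   7   7  11  11  11  13
  5   0   0   0   2   2   7   7   7  11  11  11  13
  6   0   9   9   9  11  11  16  16  16  20  20  20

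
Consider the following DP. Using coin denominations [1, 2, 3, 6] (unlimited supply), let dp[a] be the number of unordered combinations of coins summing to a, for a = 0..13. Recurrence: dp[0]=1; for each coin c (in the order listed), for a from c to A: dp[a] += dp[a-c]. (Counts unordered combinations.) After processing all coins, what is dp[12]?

after  coin     0     1     2     3     4     5     6     7     8     9    10    11    12    13
          1     1     1     1     1     1     1     1     1     1     1     1     1     1     1
          2     1     1     2     2     3     3     4     4     5     5     6     6     7     7
          3     1     1     2     3     4     5     7     8    10    12    14    16    19    21
          6     1     1     2     3     4     5     8     9    12    15    18    21    27    30

27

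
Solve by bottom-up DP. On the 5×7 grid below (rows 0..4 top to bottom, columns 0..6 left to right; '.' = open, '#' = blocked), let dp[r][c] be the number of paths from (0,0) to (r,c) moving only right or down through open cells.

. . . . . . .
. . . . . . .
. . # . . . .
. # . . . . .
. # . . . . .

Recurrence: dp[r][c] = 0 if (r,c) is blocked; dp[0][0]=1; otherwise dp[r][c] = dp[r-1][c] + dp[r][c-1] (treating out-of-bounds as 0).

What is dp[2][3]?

4

r\c   0   1   2   3   4   5   6
  0   1   1   1   1   1   1   1
  1   1   2   3   4   5   6   7
  2   1   3   0   4   9  15  22
  3   1   0   0   4  13  28  50
  4   1   0   0   4  17  45  95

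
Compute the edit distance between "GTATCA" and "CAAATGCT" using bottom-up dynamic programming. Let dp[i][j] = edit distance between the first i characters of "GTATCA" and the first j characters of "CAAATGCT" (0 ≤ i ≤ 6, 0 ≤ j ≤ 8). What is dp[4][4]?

   ''  C  A  A  A  T  G  C  T
''  0  1  2  3  4  5  6  7  8
 G  1  1  2  3  4  5  5  6  7
 T  2  2  2  3  4  4  5  6  6
 A  3  3  2  2  3  4  5  6  7
 T  4  4  3  3  3  3  4  5  6
 C  5  4  4  4  4  4  4  4  5
 A  6  5  4  4  4  5  5  5  5

3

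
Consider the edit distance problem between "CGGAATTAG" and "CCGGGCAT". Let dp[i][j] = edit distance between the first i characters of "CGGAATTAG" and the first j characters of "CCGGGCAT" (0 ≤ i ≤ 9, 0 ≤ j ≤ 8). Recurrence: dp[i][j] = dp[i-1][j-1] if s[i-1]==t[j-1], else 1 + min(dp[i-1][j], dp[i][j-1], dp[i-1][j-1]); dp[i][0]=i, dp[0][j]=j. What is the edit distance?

6

   ''  C  C  G  G  G  C  A  T
''  0  1  2  3  4  5  6  7  8
 C  1  0  1  2  3  4  5  6  7
 G  2  1  1  1  2  3  4  5  6
 G  3  2  2  1  1  2  3  4  5
 A  4  3  3  2  2  2  3  3  4
 A  5  4  4  3  3  3  3  3  4
 T  6  5  5  4  4  4  4  4  3
 T  7  6  6  5  5  5  5  5  4
 A  8  7  7  6  6  6  6  5  5
 G  9  8  8  7  6  6  7  6  6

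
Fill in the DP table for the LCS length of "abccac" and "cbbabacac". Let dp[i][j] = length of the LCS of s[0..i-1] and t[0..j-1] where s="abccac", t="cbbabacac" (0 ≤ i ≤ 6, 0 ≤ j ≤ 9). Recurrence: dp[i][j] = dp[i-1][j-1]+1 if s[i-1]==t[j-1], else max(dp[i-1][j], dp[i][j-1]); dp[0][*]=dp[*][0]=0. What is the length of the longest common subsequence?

   ''  c  b  b  a  b  a  c  a  c
''  0  0  0  0  0  0  0  0  0  0
 a  0  0  0  0  1  1  1  1  1  1
 b  0  0  1  1  1  2  2  2  2  2
 c  0  1  1  1  1  2  2  3  3  3
 c  0  1  1  1  1  2  2  3  3  4
 a  0  1  1  1  2  2  3  3  4  4
 c  0  1  1  1  2  2  3  4  4  5

5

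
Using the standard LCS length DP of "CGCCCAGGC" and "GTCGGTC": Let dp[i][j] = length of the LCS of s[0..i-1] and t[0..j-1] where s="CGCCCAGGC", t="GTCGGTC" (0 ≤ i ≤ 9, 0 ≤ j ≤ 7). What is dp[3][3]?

2

   ''  G  T  C  G  G  T  C
''  0  0  0  0  0  0  0  0
 C  0  0  0  1  1  1  1  1
 G  0  1  1  1  2  2  2  2
 C  0  1  1  2  2  2  2  3
 C  0  1  1  2  2  2  2  3
 C  0  1  1  2  2  2  2  3
 A  0  1  1  2  2  2  2  3
 G  0  1  1  2  3  3  3  3
 G  0  1  1  2  3  4  4  4
 C  0  1  1  2  3  4  4  5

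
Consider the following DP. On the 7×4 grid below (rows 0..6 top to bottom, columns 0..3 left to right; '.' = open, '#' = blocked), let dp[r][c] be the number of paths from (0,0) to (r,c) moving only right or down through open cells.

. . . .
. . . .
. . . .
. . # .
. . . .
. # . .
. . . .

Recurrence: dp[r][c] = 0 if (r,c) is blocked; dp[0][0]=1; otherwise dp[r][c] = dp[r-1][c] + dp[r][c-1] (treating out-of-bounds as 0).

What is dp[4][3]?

r\c   0   1   2   3
  0   1   1   1   1
  1   1   2   3   4
  2   1   3   6  10
  3   1   4   0  10
  4   1   5   5  15
  5   1   0   5  20
  6   1   1   6  26

15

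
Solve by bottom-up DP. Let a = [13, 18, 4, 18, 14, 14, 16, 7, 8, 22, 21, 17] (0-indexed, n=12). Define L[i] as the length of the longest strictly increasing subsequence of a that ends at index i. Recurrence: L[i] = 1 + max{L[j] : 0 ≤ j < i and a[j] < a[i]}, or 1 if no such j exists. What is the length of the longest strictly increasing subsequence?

   i    0    1    2    3    4    5    6    7    8    9   10   11
a[i]   13   18    4   18   14   14   16    7    8   22   21   17
L[i]    1    2    1    2    2    2    3    2    3    4    4    4

4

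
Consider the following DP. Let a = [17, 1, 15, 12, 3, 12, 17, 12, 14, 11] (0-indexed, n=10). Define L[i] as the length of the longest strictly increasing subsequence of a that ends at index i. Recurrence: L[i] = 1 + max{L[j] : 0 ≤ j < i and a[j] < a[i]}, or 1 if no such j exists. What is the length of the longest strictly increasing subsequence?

   i    0    1    2    3    4    5    6    7    8    9
a[i]   17    1   15   12    3   12   17   12   14   11
L[i]    1    1    2    2    2    3    4    3    4    3

4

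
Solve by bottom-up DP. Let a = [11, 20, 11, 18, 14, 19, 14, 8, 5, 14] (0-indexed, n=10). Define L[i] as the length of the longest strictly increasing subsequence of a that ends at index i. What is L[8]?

   i    0    1    2    3    4    5    6    7    8    9
a[i]   11   20   11   18   14   19   14    8    5   14
L[i]    1    2    1    2    2    3    2    1    1    2

1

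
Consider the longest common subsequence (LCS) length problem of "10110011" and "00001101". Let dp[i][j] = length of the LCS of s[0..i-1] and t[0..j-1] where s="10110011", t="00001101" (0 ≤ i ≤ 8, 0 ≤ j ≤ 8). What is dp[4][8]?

   ''  0  0  0  0  1  1  0  1
''  0  0  0  0  0  0  0  0  0
 1  0  0  0  0  0  1  1  1  1
 0  0  1  1  1  1  1  1  2  2
 1  0  1  1  1  1  2  2  2  3
 1  0  1  1  1  1  2  3  3  3
 0  0  1  2  2  2  2  3  4  4
 0  0  1  2  3  3  3  3  4  4
 1  0  1  2  3  3  4  4  4  5
 1  0  1  2  3  3  4  5  5  5

3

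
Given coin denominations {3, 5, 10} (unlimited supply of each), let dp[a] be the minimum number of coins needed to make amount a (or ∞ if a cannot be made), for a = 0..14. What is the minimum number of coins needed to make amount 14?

 a  0  1  2  3  4  5  6  7  8  9 10 11 12 13 14
dp  0  -  -  1  -  1  2  -  2  3  1  3  4  2  4
(- denotes ∞ / unreachable)

4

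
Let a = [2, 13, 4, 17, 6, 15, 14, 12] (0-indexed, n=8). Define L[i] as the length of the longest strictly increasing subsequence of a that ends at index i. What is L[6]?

   i    0    1    2    3    4    5    6    7
a[i]    2   13    4   17    6   15   14   12
L[i]    1    2    2    3    3    4    4    4

4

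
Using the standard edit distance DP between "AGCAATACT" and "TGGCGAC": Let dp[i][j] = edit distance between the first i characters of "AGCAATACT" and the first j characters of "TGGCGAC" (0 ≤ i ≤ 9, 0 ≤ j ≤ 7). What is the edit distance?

6

   ''  T  G  G  C  G  A  C
''  0  1  2  3  4  5  6  7
 A  1  1  2  3  4  5  5  6
 G  2  2  1  2  3  4  5  6
 C  3  3  2  2  2  3  4  5
 A  4  4  3  3  3  3  3  4
 A  5  5  4  4  4  4  3  4
 T  6  5  5  5  5  5  4  4
 A  7  6  6  6  6  6  5  5
 C  8  7  7  7  6  7  6  5
 T  9  8  8  8  7  7  7  6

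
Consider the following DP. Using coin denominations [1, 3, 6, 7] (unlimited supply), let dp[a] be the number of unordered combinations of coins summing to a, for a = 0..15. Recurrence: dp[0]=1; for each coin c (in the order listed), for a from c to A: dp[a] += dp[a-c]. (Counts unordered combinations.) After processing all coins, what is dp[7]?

5

after  coin     0     1     2     3     4     5     6     7     8     9    10    11    12    13    14    15
          1     1     1     1     1     1     1     1     1     1     1     1     1     1     1     1     1
          3     1     1     1     2     2     2     3     3     3     4     4     4     5     5     5     6
          6     1     1     1     2     2     2     4     4     4     6     6     6     9     9     9    12
          7     1     1     1     2     2     2     4     5     5     7     8     8    11    13    14    17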